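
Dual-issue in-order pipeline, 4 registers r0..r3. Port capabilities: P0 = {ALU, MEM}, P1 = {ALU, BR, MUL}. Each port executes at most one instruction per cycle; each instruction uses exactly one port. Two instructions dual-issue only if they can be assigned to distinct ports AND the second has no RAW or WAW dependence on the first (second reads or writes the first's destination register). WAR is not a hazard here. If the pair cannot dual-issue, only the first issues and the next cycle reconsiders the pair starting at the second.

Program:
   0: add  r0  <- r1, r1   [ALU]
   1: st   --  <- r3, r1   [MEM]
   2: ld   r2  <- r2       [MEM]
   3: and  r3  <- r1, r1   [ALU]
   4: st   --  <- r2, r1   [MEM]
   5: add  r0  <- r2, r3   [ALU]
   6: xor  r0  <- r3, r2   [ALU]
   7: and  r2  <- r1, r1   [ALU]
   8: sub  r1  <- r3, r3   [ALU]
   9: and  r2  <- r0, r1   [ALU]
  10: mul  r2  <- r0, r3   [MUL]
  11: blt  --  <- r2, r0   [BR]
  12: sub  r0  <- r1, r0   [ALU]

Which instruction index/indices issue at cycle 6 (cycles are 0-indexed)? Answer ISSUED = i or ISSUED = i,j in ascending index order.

ISSUED = 10

c0: i0+i1 add.ALU;st.MEM  dual
c1: i2+i3 ld.MEM;and.ALU  dual
c2: i4+i5 st.MEM;add.ALU  dual
c3: i6+i7 xor.ALU;and.ALU  dual
c4: i8 sub.ALU  RAW r1
c5: i9 and.ALU  WAW r2
c6: i10 mul.MUL  no-port MUL/BR
c7: i11+i12 blt.BR;sub.ALU  dual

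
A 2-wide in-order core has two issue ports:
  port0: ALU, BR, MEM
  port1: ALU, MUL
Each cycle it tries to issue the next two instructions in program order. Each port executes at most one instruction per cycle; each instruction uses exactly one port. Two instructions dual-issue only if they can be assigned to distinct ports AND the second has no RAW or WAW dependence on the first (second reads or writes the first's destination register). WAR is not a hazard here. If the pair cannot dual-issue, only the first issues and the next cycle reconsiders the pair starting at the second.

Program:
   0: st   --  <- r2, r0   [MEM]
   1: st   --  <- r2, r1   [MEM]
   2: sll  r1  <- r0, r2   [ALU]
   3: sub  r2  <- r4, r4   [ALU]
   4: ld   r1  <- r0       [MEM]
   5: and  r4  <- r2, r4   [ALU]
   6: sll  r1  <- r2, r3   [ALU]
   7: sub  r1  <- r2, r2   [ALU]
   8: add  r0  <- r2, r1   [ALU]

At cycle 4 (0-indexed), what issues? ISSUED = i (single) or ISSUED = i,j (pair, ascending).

#0 head=0: st.MEM i0 no-port MEM/MEM
#1 head=1: st.MEM/sll.ALU i1&i2 dual
#2 head=3: sub.ALU/ld.MEM i3&i4 dual
#3 head=5: and.ALU/sll.ALU i5&i6 dual
#4 head=7: sub.ALU i7 RAW r1
#5 head=8: add.ALU i8 tail

ISSUED = 7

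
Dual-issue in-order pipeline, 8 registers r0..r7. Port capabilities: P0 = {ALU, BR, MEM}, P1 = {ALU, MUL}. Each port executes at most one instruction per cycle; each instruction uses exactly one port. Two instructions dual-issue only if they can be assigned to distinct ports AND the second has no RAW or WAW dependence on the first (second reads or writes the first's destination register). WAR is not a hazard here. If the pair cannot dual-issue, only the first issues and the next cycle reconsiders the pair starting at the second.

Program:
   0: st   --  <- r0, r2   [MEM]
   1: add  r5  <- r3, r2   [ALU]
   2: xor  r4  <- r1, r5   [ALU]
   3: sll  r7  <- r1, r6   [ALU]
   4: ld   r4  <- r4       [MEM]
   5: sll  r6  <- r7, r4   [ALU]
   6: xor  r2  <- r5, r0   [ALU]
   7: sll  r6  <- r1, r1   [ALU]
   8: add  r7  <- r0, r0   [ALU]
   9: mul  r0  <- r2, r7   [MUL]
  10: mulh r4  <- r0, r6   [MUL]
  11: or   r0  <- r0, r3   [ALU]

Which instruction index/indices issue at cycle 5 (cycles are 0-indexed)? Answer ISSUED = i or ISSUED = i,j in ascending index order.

ISSUED = 9

[0] i0+i1  st+add  -- pair
[1] i2+i3  xor+sll  -- pair
[2] i4  ld  -- RAW r4
[3] i5+i6  sll+xor  -- pair
[4] i7+i8  sll+add  -- pair
[5] i9  mul  -- no-port MUL/MUL
[6] i10+i11  mulh+or  -- pair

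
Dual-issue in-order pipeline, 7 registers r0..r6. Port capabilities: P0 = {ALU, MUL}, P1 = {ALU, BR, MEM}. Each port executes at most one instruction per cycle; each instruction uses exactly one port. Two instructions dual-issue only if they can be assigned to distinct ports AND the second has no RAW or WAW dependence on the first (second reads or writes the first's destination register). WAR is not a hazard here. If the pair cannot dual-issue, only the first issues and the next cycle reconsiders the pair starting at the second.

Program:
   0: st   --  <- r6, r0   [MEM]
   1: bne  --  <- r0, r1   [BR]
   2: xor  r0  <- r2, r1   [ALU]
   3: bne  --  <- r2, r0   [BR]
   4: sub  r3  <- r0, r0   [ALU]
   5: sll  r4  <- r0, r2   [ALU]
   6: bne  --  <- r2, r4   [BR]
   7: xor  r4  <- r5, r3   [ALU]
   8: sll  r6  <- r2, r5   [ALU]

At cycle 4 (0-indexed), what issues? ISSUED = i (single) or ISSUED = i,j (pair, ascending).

ISSUED = 6,7

  cy0 -> i0 (st) no-port MEM/BR
  cy1 -> i1+i2 (bne+xor) pair
  cy2 -> i3+i4 (bne+sub) pair
  cy3 -> i5 (sll) RAW r4
  cy4 -> i6+i7 (bne+xor) pair
  cy5 -> i8 (sll) tail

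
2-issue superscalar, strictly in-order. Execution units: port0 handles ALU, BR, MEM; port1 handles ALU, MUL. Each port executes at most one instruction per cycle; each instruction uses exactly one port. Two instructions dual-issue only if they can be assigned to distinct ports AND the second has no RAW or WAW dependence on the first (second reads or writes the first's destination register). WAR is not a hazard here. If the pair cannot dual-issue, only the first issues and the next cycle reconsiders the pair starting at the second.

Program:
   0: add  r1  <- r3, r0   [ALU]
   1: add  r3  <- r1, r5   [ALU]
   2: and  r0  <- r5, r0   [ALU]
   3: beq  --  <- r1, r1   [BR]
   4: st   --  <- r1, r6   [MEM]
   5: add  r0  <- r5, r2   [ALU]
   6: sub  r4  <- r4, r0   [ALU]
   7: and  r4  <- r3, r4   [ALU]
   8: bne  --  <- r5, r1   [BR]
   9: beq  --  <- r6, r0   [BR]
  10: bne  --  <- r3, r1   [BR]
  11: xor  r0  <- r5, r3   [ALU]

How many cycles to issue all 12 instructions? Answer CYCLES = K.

CYCLES = 8

  cy0 -> i0 (add) RAW r1
  cy1 -> i1+i2 (add;and) 2-wide
  cy2 -> i3 (beq) no-port BR/MEM
  cy3 -> i4+i5 (st;add) 2-wide
  cy4 -> i6 (sub) RAW+WAW r4
  cy5 -> i7+i8 (and;bne) 2-wide
  cy6 -> i9 (beq) no-port BR/BR
  cy7 -> i10+i11 (bne;xor) 2-wide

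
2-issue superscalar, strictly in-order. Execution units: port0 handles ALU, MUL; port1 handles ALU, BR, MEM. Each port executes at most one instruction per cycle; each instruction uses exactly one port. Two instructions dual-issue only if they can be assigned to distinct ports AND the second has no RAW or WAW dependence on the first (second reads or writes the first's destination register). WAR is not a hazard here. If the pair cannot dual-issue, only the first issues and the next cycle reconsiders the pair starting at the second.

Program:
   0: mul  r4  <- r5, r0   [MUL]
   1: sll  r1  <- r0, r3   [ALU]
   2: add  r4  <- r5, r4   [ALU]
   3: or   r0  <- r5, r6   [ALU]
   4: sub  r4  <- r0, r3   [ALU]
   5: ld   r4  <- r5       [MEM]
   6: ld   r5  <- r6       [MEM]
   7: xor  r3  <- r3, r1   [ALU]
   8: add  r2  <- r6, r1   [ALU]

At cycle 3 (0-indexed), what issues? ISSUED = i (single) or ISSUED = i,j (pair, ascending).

c0: i0/i1 mul.MUL/sll.ALU  dual
c1: i2/i3 add.ALU/or.ALU  dual
c2: i4 sub.ALU  WAW r4
c3: i5 ld.MEM  no-port MEM/MEM
c4: i6/i7 ld.MEM/xor.ALU  dual
c5: i8 add.ALU  tail

ISSUED = 5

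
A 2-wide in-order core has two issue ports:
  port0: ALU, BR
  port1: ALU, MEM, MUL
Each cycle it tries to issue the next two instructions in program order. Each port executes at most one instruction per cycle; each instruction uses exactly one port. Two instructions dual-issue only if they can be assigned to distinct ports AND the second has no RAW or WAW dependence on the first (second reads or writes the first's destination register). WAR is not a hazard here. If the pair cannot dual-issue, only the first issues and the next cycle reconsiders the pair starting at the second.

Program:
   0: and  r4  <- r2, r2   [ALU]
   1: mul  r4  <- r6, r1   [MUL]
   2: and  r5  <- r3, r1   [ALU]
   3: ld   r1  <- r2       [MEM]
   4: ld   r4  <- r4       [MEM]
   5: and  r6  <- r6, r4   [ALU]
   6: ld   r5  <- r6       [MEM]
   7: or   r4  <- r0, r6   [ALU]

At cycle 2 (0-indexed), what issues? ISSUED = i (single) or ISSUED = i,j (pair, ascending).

ISSUED = 3

  cy0 -> i0 (and.ALU) WAW r4
  cy1 -> i1&i2 (mul.MUL/and.ALU) dual
  cy2 -> i3 (ld.MEM) no-port MEM/MEM
  cy3 -> i4 (ld.MEM) RAW r4
  cy4 -> i5 (and.ALU) RAW r6
  cy5 -> i6&i7 (ld.MEM/or.ALU) dual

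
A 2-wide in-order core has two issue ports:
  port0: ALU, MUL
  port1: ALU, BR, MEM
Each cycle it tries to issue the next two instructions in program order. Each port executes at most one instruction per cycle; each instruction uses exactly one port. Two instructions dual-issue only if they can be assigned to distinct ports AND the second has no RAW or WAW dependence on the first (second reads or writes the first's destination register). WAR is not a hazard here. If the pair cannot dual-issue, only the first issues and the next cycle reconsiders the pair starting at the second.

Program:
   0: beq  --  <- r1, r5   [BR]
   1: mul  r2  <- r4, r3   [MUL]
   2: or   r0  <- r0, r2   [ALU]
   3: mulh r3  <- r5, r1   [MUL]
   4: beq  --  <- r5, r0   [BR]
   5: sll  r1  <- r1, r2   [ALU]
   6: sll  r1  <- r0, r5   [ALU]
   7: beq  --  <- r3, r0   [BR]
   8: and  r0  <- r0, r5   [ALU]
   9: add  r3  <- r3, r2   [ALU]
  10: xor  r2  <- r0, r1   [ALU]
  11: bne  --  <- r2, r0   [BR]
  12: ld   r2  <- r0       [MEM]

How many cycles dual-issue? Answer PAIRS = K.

t=0 i0&i1:beq/mul ; dual
t=1 i2&i3:or/mulh ; dual
t=2 i4&i5:beq/sll ; dual
t=3 i6&i7:sll/beq ; dual
t=4 i8&i9:and/add ; dual
t=5 i10:xor ; RAW r2
t=6 i11:bne ; no-port BR/MEM
t=7 i12:ld ; tail

PAIRS = 5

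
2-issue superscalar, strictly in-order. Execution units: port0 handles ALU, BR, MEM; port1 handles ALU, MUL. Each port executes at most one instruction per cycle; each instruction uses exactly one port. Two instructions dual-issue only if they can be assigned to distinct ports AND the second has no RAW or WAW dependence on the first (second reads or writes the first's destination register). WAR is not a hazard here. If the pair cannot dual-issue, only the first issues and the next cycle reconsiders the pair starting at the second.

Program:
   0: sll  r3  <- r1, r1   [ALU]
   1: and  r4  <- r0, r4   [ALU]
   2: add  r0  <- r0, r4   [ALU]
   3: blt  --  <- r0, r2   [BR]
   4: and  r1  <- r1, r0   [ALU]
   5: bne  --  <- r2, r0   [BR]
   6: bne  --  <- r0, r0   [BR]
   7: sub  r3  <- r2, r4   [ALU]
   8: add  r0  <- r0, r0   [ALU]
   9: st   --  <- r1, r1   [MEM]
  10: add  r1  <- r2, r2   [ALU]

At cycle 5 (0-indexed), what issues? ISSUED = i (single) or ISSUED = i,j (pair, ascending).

0. sll and @i0,i1  | pair
1. add @i2  | RAW r0
2. blt and @i3,i4  | pair
3. bne @i5  | no-port BR/BR
4. bne sub @i6,i7  | pair
5. add st @i8,i9  | pair
6. add @i10  | tail

ISSUED = 8,9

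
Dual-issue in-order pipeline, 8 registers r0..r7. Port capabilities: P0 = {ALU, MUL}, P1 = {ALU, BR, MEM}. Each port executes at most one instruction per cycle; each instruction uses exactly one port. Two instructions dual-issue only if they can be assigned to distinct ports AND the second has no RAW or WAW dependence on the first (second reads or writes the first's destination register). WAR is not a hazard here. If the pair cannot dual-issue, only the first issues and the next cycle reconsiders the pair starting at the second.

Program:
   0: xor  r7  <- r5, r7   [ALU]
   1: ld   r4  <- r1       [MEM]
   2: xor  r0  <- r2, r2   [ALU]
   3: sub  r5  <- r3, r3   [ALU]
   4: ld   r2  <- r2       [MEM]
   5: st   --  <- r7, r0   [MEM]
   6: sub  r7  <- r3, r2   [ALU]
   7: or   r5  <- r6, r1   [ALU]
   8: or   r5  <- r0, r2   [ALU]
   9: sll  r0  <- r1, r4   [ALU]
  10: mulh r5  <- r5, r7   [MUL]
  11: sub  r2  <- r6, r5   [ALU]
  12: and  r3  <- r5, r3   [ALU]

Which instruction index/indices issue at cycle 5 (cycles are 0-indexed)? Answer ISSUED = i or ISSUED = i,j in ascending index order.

[0] i0&i1  xor ld  -- 2-wide
[1] i2&i3  xor sub  -- 2-wide
[2] i4  ld  -- no-port MEM/MEM
[3] i5&i6  st sub  -- 2-wide
[4] i7  or  -- WAW r5
[5] i8&i9  or sll  -- 2-wide
[6] i10  mulh  -- RAW r5
[7] i11&i12  sub and  -- 2-wide

ISSUED = 8,9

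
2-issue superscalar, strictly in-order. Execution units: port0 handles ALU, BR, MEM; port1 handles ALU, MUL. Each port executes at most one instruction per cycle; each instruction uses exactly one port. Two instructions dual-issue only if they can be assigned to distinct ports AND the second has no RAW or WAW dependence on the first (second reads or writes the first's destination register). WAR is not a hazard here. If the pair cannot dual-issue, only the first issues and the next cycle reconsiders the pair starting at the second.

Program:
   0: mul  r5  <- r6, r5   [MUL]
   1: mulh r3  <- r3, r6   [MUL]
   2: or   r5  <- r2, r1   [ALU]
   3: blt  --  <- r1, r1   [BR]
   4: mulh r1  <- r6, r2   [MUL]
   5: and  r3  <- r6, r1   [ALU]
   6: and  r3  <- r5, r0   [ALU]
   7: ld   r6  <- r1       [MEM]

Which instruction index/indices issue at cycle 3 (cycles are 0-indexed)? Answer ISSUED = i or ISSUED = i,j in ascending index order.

t=0 i0:mul.MUL ; no-port MUL/MUL
t=1 i1,i2:mulh.MUL;or.ALU ; dual
t=2 i3,i4:blt.BR;mulh.MUL ; dual
t=3 i5:and.ALU ; WAW r3
t=4 i6,i7:and.ALU;ld.MEM ; dual

ISSUED = 5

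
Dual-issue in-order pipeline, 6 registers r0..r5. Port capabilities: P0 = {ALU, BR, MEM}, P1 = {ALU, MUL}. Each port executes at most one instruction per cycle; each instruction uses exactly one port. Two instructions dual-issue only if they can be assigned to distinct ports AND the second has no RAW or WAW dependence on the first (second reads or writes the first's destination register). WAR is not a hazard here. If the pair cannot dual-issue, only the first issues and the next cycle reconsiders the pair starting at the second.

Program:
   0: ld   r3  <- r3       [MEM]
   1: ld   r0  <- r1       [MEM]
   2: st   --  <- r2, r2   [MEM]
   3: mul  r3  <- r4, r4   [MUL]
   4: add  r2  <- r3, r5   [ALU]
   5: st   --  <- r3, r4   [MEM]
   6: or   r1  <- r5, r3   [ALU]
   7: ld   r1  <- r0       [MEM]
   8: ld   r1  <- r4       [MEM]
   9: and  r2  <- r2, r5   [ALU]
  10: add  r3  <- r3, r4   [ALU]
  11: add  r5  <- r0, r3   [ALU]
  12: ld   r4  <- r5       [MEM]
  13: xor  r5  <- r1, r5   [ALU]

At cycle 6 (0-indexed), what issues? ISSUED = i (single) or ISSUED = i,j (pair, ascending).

ISSUED = 8,9

0. ld.MEM @i0  | no-port MEM/MEM
1. ld.MEM @i1  | no-port MEM/MEM
2. st.MEM+mul.MUL @i2,i3  | pair
3. add.ALU+st.MEM @i4,i5  | pair
4. or.ALU @i6  | WAW r1
5. ld.MEM @i7  | no-port MEM/MEM
6. ld.MEM+and.ALU @i8,i9  | pair
7. add.ALU @i10  | RAW r3
8. add.ALU @i11  | RAW r5
9. ld.MEM+xor.ALU @i12,i13  | pair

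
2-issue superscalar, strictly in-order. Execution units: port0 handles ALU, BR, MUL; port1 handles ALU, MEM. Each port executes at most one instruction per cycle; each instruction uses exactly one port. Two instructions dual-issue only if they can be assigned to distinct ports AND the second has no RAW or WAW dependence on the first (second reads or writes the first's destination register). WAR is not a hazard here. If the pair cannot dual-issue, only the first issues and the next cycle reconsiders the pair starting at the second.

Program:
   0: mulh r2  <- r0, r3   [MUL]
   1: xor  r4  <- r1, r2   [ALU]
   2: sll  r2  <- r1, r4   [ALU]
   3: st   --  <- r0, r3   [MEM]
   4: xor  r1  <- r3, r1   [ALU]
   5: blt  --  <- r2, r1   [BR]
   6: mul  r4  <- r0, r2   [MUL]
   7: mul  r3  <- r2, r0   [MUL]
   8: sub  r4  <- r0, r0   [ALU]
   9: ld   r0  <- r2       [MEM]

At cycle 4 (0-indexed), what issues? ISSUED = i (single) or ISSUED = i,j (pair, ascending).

0. mulh.MUL @i0  | RAW r2
1. xor.ALU @i1  | RAW r4
2. sll.ALU;st.MEM @i2+i3  | 2-wide
3. xor.ALU @i4  | RAW r1
4. blt.BR @i5  | no-port BR/MUL
5. mul.MUL @i6  | no-port MUL/MUL
6. mul.MUL;sub.ALU @i7+i8  | 2-wide
7. ld.MEM @i9  | tail

ISSUED = 5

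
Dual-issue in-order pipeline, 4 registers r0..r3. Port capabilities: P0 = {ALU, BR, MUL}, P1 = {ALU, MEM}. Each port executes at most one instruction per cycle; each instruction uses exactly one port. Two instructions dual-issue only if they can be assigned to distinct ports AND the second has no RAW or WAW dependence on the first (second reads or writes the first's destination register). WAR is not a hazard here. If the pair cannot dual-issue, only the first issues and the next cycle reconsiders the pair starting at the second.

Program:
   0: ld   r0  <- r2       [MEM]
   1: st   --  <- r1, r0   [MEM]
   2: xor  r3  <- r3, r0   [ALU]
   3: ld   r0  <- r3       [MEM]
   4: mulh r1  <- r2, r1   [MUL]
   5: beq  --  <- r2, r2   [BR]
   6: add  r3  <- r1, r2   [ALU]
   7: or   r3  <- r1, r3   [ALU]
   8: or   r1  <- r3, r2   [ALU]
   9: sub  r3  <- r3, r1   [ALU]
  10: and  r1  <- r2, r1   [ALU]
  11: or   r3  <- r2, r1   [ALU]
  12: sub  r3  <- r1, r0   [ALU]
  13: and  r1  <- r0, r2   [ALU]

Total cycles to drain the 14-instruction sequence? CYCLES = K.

c0: i0 ld.MEM  no-port MEM/MEM
c1: i1,i2 st.MEM/xor.ALU  dual
c2: i3,i4 ld.MEM/mulh.MUL  dual
c3: i5,i6 beq.BR/add.ALU  dual
c4: i7 or.ALU  RAW r3
c5: i8 or.ALU  RAW r1
c6: i9,i10 sub.ALU/and.ALU  dual
c7: i11 or.ALU  WAW r3
c8: i12,i13 sub.ALU/and.ALU  dual

CYCLES = 9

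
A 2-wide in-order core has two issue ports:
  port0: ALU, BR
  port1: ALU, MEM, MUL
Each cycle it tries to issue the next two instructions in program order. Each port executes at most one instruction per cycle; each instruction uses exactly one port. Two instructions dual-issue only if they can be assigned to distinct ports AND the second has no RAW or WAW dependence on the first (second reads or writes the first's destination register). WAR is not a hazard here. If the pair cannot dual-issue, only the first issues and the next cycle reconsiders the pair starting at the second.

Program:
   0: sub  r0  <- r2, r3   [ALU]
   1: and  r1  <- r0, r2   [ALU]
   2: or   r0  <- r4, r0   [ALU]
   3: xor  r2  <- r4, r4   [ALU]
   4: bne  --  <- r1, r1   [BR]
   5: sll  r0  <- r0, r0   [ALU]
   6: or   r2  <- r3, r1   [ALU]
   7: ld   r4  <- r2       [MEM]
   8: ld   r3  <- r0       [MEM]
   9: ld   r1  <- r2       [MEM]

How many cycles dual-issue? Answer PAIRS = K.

PAIRS = 3

t=0 i0:sub.ALU ; RAW r0
t=1 i1/i2:and.ALU or.ALU ; dual
t=2 i3/i4:xor.ALU bne.BR ; dual
t=3 i5/i6:sll.ALU or.ALU ; dual
t=4 i7:ld.MEM ; no-port MEM/MEM
t=5 i8:ld.MEM ; no-port MEM/MEM
t=6 i9:ld.MEM ; tail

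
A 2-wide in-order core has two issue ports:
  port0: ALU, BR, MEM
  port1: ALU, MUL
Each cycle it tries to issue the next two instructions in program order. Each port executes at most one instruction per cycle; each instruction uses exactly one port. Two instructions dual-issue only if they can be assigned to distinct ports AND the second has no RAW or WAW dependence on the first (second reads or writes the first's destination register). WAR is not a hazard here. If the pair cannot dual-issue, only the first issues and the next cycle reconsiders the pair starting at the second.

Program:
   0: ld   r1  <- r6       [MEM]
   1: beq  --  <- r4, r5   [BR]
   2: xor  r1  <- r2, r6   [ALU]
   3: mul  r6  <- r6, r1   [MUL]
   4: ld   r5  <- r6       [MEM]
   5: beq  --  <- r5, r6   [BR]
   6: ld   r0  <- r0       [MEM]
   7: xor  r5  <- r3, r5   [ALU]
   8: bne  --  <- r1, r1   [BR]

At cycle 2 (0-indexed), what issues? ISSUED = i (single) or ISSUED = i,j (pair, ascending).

  cy0 -> i0 (ld) no-port MEM/BR
  cy1 -> i1/i2 (beq;xor) dual
  cy2 -> i3 (mul) RAW r6
  cy3 -> i4 (ld) no-port MEM/BR
  cy4 -> i5 (beq) no-port BR/MEM
  cy5 -> i6/i7 (ld;xor) dual
  cy6 -> i8 (bne) tail

ISSUED = 3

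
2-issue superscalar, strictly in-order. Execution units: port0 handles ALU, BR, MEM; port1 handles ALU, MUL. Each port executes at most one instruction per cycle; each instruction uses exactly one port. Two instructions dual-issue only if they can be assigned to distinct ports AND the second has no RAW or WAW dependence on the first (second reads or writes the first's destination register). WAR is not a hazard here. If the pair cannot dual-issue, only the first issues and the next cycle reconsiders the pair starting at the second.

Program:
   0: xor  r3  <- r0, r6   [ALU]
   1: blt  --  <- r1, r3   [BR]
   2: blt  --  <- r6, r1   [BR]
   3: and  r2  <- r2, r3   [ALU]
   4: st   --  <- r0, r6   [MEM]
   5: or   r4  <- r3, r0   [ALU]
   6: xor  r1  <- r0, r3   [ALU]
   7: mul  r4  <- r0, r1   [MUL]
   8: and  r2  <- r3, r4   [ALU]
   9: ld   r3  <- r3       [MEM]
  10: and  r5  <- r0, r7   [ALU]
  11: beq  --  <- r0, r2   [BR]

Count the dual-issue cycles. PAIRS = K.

PAIRS = 4

0. xor @i0  | RAW r3
1. blt @i1  | no-port BR/BR
2. blt and @i2+i3  | 2-wide
3. st or @i4+i5  | 2-wide
4. xor @i6  | RAW r1
5. mul @i7  | RAW r4
6. and ld @i8+i9  | 2-wide
7. and beq @i10+i11  | 2-wide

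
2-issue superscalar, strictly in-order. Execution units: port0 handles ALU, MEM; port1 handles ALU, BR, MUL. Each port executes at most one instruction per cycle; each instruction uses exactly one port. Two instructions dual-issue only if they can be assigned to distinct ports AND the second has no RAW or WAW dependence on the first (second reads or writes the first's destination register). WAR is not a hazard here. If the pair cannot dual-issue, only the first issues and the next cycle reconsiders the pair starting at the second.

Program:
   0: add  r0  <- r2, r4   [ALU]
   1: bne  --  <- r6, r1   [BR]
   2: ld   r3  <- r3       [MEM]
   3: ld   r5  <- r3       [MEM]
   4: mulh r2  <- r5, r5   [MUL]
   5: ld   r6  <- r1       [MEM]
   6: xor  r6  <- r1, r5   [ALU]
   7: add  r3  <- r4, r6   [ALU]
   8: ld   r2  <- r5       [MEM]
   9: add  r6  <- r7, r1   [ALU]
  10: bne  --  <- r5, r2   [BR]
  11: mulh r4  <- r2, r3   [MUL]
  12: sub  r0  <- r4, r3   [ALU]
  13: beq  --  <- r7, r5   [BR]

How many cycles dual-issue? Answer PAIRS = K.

[0] i0,i1  add.ALU/bne.BR  -- 2-wide
[1] i2  ld.MEM  -- no-port MEM/MEM
[2] i3  ld.MEM  -- RAW r5
[3] i4,i5  mulh.MUL/ld.MEM  -- 2-wide
[4] i6  xor.ALU  -- RAW r6
[5] i7,i8  add.ALU/ld.MEM  -- 2-wide
[6] i9,i10  add.ALU/bne.BR  -- 2-wide
[7] i11  mulh.MUL  -- RAW r4
[8] i12,i13  sub.ALU/beq.BR  -- 2-wide

PAIRS = 5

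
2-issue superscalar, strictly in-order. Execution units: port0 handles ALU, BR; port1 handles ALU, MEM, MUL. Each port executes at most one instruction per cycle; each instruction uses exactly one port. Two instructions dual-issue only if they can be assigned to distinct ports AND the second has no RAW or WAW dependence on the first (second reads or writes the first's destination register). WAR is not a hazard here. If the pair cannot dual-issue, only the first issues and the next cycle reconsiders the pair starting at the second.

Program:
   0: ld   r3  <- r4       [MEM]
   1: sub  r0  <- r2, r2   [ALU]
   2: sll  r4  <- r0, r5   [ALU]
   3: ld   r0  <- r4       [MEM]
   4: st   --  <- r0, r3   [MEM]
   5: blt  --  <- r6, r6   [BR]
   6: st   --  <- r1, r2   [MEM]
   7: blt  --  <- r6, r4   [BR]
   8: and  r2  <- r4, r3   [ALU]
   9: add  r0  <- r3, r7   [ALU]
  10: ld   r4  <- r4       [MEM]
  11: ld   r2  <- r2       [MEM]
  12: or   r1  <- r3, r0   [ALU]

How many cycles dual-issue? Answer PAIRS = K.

  cy0 -> i0/i1 (ld/sub) pair
  cy1 -> i2 (sll) RAW r4
  cy2 -> i3 (ld) no-port MEM/MEM
  cy3 -> i4/i5 (st/blt) pair
  cy4 -> i6/i7 (st/blt) pair
  cy5 -> i8/i9 (and/add) pair
  cy6 -> i10 (ld) no-port MEM/MEM
  cy7 -> i11/i12 (ld/or) pair

PAIRS = 5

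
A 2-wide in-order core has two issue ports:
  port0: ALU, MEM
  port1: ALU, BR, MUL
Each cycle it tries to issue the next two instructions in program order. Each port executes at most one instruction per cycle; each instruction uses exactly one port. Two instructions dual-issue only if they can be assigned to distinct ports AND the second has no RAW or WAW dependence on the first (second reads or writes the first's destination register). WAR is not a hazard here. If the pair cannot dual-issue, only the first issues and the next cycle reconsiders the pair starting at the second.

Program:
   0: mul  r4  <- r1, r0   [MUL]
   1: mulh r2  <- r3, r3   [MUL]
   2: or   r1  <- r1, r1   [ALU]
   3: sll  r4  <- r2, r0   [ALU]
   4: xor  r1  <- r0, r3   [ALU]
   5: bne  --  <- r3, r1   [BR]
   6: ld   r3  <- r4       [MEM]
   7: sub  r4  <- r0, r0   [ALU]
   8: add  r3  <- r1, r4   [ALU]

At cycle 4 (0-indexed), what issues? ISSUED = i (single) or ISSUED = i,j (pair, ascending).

#0 head=0: mul.MUL i0 no-port MUL/MUL
#1 head=1: mulh.MUL+or.ALU i1,i2 pair
#2 head=3: sll.ALU+xor.ALU i3,i4 pair
#3 head=5: bne.BR+ld.MEM i5,i6 pair
#4 head=7: sub.ALU i7 RAW r4
#5 head=8: add.ALU i8 tail

ISSUED = 7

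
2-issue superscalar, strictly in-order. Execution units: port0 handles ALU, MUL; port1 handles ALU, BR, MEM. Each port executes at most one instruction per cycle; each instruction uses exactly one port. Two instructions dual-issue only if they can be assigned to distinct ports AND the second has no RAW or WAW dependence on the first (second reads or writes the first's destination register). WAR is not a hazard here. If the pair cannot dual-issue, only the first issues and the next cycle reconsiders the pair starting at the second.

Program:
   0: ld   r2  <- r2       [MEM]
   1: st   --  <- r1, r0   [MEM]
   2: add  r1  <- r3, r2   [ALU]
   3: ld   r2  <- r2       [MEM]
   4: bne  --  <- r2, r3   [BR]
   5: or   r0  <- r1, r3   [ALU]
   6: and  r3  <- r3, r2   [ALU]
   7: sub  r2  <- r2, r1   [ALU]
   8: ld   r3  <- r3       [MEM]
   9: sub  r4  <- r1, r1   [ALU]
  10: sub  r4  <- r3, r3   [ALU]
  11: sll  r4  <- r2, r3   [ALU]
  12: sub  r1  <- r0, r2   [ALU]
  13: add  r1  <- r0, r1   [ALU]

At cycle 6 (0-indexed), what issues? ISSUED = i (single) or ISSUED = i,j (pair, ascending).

#0 head=0: ld.MEM i0 no-port MEM/MEM
#1 head=1: st.MEM add.ALU i1+i2 pair
#2 head=3: ld.MEM i3 no-port MEM/BR
#3 head=4: bne.BR or.ALU i4+i5 pair
#4 head=6: and.ALU sub.ALU i6+i7 pair
#5 head=8: ld.MEM sub.ALU i8+i9 pair
#6 head=10: sub.ALU i10 WAW r4
#7 head=11: sll.ALU sub.ALU i11+i12 pair
#8 head=13: add.ALU i13 tail

ISSUED = 10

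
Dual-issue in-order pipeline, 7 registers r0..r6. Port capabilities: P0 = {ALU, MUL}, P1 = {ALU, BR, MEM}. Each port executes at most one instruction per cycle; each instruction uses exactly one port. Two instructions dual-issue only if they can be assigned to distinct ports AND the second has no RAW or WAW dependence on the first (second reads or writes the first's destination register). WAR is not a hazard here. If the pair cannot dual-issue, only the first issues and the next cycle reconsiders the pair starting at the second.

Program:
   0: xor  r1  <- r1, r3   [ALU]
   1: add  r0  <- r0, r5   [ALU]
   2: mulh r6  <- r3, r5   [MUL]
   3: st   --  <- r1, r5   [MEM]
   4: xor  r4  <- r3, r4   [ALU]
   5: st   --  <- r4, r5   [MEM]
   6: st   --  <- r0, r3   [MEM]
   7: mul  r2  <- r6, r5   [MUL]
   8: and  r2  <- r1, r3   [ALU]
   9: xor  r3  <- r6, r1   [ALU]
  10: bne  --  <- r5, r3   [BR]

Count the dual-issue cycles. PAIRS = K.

PAIRS = 4

#0 head=0: xor/add i0/i1 pair
#1 head=2: mulh/st i2/i3 pair
#2 head=4: xor i4 RAW r4
#3 head=5: st i5 no-port MEM/MEM
#4 head=6: st/mul i6/i7 pair
#5 head=8: and/xor i8/i9 pair
#6 head=10: bne i10 tail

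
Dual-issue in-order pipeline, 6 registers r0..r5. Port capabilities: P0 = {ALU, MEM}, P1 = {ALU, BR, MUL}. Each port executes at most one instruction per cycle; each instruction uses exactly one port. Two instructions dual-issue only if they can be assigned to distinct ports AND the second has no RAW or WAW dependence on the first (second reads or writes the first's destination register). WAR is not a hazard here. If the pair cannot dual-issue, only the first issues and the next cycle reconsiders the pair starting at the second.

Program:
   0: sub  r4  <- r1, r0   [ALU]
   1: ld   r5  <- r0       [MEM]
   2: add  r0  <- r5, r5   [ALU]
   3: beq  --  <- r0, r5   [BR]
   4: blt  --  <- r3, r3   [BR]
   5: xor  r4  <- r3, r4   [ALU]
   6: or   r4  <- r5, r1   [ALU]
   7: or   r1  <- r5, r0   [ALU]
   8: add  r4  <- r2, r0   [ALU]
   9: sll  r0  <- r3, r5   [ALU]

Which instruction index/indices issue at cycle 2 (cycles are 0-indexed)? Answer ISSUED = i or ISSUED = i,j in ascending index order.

ISSUED = 3

#0 head=0: sub+ld i0+i1 pair
#1 head=2: add i2 RAW r0
#2 head=3: beq i3 no-port BR/BR
#3 head=4: blt+xor i4+i5 pair
#4 head=6: or+or i6+i7 pair
#5 head=8: add+sll i8+i9 pair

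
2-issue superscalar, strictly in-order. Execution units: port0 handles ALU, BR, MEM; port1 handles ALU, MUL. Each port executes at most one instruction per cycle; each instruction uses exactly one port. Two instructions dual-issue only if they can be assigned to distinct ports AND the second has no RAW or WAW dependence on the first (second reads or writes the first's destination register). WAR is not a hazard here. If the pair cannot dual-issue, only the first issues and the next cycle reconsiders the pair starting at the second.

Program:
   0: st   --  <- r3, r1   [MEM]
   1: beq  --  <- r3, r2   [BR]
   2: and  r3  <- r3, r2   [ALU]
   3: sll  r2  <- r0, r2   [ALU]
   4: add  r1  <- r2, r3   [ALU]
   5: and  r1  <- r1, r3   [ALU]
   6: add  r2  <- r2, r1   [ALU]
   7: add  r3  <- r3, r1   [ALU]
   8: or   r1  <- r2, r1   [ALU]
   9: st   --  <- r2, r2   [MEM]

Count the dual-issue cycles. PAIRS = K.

0. st.MEM @i0  | no-port MEM/BR
1. beq.BR+and.ALU @i1,i2  | pair
2. sll.ALU @i3  | RAW r2
3. add.ALU @i4  | RAW+WAW r1
4. and.ALU @i5  | RAW r1
5. add.ALU+add.ALU @i6,i7  | pair
6. or.ALU+st.MEM @i8,i9  | pair

PAIRS = 3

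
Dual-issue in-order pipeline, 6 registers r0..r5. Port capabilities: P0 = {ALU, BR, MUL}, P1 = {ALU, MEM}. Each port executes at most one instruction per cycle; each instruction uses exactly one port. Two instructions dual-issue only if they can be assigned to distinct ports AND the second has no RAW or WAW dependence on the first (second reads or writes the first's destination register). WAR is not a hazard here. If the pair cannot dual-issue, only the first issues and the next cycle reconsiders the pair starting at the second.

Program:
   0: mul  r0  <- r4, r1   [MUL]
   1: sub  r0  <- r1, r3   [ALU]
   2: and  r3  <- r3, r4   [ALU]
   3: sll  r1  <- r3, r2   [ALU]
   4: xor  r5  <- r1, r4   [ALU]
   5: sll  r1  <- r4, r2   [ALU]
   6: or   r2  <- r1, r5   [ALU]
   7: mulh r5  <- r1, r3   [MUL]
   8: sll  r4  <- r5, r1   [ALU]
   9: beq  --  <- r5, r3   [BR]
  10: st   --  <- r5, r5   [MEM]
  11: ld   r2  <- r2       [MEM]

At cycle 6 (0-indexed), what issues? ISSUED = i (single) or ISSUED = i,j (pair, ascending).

ISSUED = 10

c0: i0 mul  WAW r0
c1: i1/i2 sub;and  pair
c2: i3 sll  RAW r1
c3: i4/i5 xor;sll  pair
c4: i6/i7 or;mulh  pair
c5: i8/i9 sll;beq  pair
c6: i10 st  no-port MEM/MEM
c7: i11 ld  tail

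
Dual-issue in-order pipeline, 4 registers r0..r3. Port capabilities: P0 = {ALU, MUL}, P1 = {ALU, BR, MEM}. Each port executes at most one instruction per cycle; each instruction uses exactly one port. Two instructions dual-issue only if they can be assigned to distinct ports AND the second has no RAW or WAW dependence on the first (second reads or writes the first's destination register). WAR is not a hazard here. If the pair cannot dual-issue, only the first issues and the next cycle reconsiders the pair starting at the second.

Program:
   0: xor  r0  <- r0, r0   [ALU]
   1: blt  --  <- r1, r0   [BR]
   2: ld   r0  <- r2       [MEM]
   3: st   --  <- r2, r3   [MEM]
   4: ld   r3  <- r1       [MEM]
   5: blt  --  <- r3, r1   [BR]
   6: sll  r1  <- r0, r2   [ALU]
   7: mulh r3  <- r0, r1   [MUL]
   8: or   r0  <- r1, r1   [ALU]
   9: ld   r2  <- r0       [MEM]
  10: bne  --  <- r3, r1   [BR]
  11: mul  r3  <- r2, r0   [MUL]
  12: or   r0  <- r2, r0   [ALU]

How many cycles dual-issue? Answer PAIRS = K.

PAIRS = 3

#0 head=0: xor.ALU i0 RAW r0
#1 head=1: blt.BR i1 no-port BR/MEM
#2 head=2: ld.MEM i2 no-port MEM/MEM
#3 head=3: st.MEM i3 no-port MEM/MEM
#4 head=4: ld.MEM i4 no-port MEM/BR
#5 head=5: blt.BR+sll.ALU i5/i6 2-wide
#6 head=7: mulh.MUL+or.ALU i7/i8 2-wide
#7 head=9: ld.MEM i9 no-port MEM/BR
#8 head=10: bne.BR+mul.MUL i10/i11 2-wide
#9 head=12: or.ALU i12 tail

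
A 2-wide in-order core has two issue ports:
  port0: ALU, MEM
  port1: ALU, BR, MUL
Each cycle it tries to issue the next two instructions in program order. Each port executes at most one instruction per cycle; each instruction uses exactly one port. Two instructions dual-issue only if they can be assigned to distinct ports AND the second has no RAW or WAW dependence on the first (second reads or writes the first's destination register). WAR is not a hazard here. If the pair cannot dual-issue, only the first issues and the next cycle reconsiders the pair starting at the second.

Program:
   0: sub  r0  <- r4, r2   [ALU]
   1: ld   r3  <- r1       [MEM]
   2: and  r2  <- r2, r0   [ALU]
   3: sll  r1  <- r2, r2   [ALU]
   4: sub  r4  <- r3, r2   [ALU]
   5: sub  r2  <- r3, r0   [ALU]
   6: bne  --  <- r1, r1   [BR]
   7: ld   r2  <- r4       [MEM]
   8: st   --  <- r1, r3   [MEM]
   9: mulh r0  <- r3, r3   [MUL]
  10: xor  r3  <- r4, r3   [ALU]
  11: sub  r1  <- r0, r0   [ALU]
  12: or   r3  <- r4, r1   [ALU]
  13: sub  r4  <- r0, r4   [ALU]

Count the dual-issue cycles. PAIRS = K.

PAIRS = 6

[0] i0&i1  sub/ld  -- pair
[1] i2  and  -- RAW r2
[2] i3&i4  sll/sub  -- pair
[3] i5&i6  sub/bne  -- pair
[4] i7  ld  -- no-port MEM/MEM
[5] i8&i9  st/mulh  -- pair
[6] i10&i11  xor/sub  -- pair
[7] i12&i13  or/sub  -- pair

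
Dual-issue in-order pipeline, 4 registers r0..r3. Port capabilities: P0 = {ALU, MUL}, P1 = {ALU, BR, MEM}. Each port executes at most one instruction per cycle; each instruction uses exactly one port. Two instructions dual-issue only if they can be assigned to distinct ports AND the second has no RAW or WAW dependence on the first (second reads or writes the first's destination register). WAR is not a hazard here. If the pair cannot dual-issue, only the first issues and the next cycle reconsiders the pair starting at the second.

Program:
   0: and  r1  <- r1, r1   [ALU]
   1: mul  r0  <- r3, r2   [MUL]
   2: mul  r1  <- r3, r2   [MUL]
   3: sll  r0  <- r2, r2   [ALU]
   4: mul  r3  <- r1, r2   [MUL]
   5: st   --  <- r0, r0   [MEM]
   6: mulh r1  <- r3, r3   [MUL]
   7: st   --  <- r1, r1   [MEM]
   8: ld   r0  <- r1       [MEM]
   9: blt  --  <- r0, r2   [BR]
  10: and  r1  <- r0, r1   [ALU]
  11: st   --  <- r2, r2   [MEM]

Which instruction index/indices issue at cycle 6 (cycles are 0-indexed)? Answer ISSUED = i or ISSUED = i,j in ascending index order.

ISSUED = 9,10

  cy0 -> i0&i1 (and.ALU;mul.MUL) 2-wide
  cy1 -> i2&i3 (mul.MUL;sll.ALU) 2-wide
  cy2 -> i4&i5 (mul.MUL;st.MEM) 2-wide
  cy3 -> i6 (mulh.MUL) RAW r1
  cy4 -> i7 (st.MEM) no-port MEM/MEM
  cy5 -> i8 (ld.MEM) no-port MEM/BR
  cy6 -> i9&i10 (blt.BR;and.ALU) 2-wide
  cy7 -> i11 (st.MEM) tail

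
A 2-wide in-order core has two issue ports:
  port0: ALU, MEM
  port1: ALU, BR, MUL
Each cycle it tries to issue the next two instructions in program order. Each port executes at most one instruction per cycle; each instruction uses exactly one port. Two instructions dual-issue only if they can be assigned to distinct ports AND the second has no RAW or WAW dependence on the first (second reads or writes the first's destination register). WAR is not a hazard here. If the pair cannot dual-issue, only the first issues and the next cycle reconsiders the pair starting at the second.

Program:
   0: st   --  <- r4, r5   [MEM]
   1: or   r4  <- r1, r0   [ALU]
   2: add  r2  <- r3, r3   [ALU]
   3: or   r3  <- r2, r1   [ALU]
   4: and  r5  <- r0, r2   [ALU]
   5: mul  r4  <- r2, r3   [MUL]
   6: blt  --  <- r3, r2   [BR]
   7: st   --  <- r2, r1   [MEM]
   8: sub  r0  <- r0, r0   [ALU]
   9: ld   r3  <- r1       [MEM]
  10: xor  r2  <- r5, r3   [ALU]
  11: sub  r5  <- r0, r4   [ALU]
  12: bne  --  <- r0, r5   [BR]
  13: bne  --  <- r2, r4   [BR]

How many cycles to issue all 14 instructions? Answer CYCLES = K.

#0 head=0: st.MEM or.ALU i0/i1 2-wide
#1 head=2: add.ALU i2 RAW r2
#2 head=3: or.ALU and.ALU i3/i4 2-wide
#3 head=5: mul.MUL i5 no-port MUL/BR
#4 head=6: blt.BR st.MEM i6/i7 2-wide
#5 head=8: sub.ALU ld.MEM i8/i9 2-wide
#6 head=10: xor.ALU sub.ALU i10/i11 2-wide
#7 head=12: bne.BR i12 no-port BR/BR
#8 head=13: bne.BR i13 tail

CYCLES = 9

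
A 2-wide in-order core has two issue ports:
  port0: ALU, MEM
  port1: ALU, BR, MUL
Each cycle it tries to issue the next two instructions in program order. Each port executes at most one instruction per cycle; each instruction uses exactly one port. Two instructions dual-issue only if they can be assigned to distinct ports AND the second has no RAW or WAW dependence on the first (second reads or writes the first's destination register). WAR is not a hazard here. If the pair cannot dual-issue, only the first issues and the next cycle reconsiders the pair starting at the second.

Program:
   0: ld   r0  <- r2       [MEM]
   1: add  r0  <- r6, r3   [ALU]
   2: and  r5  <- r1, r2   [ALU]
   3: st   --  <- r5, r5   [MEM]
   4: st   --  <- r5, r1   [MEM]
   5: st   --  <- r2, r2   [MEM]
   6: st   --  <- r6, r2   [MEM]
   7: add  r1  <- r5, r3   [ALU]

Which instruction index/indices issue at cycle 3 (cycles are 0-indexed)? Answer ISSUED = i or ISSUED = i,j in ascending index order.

ISSUED = 4

t=0 i0:ld.MEM ; WAW r0
t=1 i1+i2:add.ALU and.ALU ; dual
t=2 i3:st.MEM ; no-port MEM/MEM
t=3 i4:st.MEM ; no-port MEM/MEM
t=4 i5:st.MEM ; no-port MEM/MEM
t=5 i6+i7:st.MEM add.ALU ; dual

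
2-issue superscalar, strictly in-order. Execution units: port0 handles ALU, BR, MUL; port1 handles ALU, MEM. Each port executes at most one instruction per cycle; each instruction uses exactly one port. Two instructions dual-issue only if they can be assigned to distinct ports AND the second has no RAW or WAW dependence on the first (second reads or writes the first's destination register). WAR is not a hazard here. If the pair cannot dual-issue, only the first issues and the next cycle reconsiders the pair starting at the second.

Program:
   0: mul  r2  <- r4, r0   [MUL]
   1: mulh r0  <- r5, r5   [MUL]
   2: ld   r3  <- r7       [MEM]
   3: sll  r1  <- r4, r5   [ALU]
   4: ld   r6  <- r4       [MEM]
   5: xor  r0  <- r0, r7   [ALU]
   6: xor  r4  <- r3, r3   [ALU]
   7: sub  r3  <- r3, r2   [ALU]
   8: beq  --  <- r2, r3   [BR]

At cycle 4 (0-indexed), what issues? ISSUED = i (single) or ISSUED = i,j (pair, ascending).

ISSUED = 7

#0 head=0: mul i0 no-port MUL/MUL
#1 head=1: mulh+ld i1/i2 2-wide
#2 head=3: sll+ld i3/i4 2-wide
#3 head=5: xor+xor i5/i6 2-wide
#4 head=7: sub i7 RAW r3
#5 head=8: beq i8 tail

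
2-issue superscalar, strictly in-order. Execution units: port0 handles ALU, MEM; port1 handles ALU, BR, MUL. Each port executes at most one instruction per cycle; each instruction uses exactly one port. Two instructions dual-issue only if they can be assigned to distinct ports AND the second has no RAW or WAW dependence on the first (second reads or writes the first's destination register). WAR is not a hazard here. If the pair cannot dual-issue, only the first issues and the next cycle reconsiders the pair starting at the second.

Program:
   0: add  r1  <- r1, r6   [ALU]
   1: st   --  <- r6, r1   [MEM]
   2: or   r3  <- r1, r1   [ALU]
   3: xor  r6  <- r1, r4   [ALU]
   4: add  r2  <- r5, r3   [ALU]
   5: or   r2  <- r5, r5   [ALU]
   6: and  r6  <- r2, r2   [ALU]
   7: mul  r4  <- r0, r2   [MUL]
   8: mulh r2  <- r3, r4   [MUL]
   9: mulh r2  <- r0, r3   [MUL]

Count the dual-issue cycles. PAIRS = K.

PAIRS = 3

t=0 i0:add ; RAW r1
t=1 i1+i2:st/or ; dual
t=2 i3+i4:xor/add ; dual
t=3 i5:or ; RAW r2
t=4 i6+i7:and/mul ; dual
t=5 i8:mulh ; no-port MUL/MUL
t=6 i9:mulh ; tail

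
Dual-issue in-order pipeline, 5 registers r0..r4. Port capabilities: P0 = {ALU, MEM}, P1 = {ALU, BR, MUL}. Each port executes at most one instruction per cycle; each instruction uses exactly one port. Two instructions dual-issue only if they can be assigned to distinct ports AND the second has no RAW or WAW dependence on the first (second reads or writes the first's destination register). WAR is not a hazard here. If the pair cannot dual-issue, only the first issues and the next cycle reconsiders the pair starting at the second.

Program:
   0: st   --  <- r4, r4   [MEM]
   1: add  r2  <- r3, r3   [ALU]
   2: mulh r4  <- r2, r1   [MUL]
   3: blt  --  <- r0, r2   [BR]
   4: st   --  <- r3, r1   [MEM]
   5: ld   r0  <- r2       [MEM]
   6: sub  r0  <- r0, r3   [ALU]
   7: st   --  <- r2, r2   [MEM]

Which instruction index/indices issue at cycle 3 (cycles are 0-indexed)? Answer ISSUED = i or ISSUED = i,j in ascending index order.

ISSUED = 5

#0 head=0: st.MEM;add.ALU i0+i1 pair
#1 head=2: mulh.MUL i2 no-port MUL/BR
#2 head=3: blt.BR;st.MEM i3+i4 pair
#3 head=5: ld.MEM i5 RAW+WAW r0
#4 head=6: sub.ALU;st.MEM i6+i7 pair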